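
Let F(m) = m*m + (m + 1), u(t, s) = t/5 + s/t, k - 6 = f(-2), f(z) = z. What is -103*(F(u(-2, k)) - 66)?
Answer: 158723/25 ≈ 6348.9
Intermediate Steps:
k = 4 (k = 6 - 2 = 4)
u(t, s) = t/5 + s/t (u(t, s) = t*(⅕) + s/t = t/5 + s/t)
F(m) = 1 + m + m² (F(m) = m² + (1 + m) = 1 + m + m²)
-103*(F(u(-2, k)) - 66) = -103*((1 + ((⅕)*(-2) + 4/(-2)) + ((⅕)*(-2) + 4/(-2))²) - 66) = -103*((1 + (-⅖ + 4*(-½)) + (-⅖ + 4*(-½))²) - 66) = -103*((1 + (-⅖ - 2) + (-⅖ - 2)²) - 66) = -103*((1 - 12/5 + (-12/5)²) - 66) = -103*((1 - 12/5 + 144/25) - 66) = -103*(109/25 - 66) = -103*(-1541/25) = 158723/25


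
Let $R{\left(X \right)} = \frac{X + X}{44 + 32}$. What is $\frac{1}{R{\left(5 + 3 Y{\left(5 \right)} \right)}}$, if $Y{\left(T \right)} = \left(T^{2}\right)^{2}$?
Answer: $\frac{19}{940} \approx 0.020213$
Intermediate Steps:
$Y{\left(T \right)} = T^{4}$
$R{\left(X \right)} = \frac{X}{38}$ ($R{\left(X \right)} = \frac{2 X}{76} = 2 X \frac{1}{76} = \frac{X}{38}$)
$\frac{1}{R{\left(5 + 3 Y{\left(5 \right)} \right)}} = \frac{1}{\frac{1}{38} \left(5 + 3 \cdot 5^{4}\right)} = \frac{1}{\frac{1}{38} \left(5 + 3 \cdot 625\right)} = \frac{1}{\frac{1}{38} \left(5 + 1875\right)} = \frac{1}{\frac{1}{38} \cdot 1880} = \frac{1}{\frac{940}{19}} = \frac{19}{940}$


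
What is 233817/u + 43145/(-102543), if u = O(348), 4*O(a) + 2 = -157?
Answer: -31970682193/5434779 ≈ -5882.6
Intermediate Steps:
O(a) = -159/4 (O(a) = -½ + (¼)*(-157) = -½ - 157/4 = -159/4)
u = -159/4 ≈ -39.750
233817/u + 43145/(-102543) = 233817/(-159/4) + 43145/(-102543) = 233817*(-4/159) + 43145*(-1/102543) = -311756/53 - 43145/102543 = -31970682193/5434779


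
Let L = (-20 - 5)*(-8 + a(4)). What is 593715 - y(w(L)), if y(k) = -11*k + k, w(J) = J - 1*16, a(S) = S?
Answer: 594555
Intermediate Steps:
L = 100 (L = (-20 - 5)*(-8 + 4) = -25*(-4) = 100)
w(J) = -16 + J (w(J) = J - 16 = -16 + J)
y(k) = -10*k
593715 - y(w(L)) = 593715 - (-10)*(-16 + 100) = 593715 - (-10)*84 = 593715 - 1*(-840) = 593715 + 840 = 594555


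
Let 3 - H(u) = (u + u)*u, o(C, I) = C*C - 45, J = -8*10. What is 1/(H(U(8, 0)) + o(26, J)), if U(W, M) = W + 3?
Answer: 1/392 ≈ 0.0025510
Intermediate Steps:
U(W, M) = 3 + W
J = -80
o(C, I) = -45 + C**2 (o(C, I) = C**2 - 45 = -45 + C**2)
H(u) = 3 - 2*u**2 (H(u) = 3 - (u + u)*u = 3 - 2*u*u = 3 - 2*u**2)
1/(H(U(8, 0)) + o(26, J)) = 1/((3 - 2*(3 + 8)**2) + (-45 + 26**2)) = 1/((3 - 2*11**2) + (-45 + 676)) = 1/((3 - 2*121) + 631) = 1/((3 - 242) + 631) = 1/(-239 + 631) = 1/392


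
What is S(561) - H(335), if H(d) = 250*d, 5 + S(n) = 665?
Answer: -83090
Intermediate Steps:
S(n) = 660 (S(n) = -5 + 665 = 660)
S(561) - H(335) = 660 - 250*335 = 660 - 1*83750 = 660 - 83750 = -83090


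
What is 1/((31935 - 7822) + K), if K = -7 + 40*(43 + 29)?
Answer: 1/26986 ≈ 3.7056e-5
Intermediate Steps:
K = 2873 (K = -7 + 40*72 = -7 + 2880 = 2873)
1/((31935 - 7822) + K) = 1/((31935 - 7822) + 2873) = 1/(24113 + 2873) = 1/26986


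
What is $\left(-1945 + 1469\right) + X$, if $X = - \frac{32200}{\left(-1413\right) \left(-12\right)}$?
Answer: $- \frac{2025814}{4239} \approx -477.9$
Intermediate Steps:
$X = - \frac{8050}{4239}$ ($X = - \frac{32200}{16956} = \left(-32200\right) \frac{1}{16956} = - \frac{8050}{4239} \approx -1.899$)
$\left(-1945 + 1469\right) + X = \left(-1945 + 1469\right) - \frac{8050}{4239} = -476 - \frac{8050}{4239} = - \frac{2025814}{4239}$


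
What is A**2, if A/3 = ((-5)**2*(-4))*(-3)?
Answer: 810000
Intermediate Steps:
A = 900 (A = 3*(((-5)**2*(-4))*(-3)) = 3*((25*(-4))*(-3)) = 3*(-100*(-3)) = 3*300 = 900)
A**2 = 900**2 = 810000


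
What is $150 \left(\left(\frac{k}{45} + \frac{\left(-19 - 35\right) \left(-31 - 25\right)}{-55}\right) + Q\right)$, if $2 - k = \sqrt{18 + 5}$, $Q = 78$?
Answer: $\frac{114160}{33} - \frac{10 \sqrt{23}}{3} \approx 3443.4$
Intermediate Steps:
$k = 2 - \sqrt{23}$ ($k = 2 - \sqrt{18 + 5} = 2 - \sqrt{23} \approx -2.7958$)
$150 \left(\left(\frac{k}{45} + \frac{\left(-19 - 35\right) \left(-31 - 25\right)}{-55}\right) + Q\right) = 150 \left(\left(\frac{2 - \sqrt{23}}{45} + \frac{\left(-19 - 35\right) \left(-31 - 25\right)}{-55}\right) + 78\right) = 150 \left(\left(\left(2 - \sqrt{23}\right) \frac{1}{45} + \left(-54\right) \left(-56\right) \left(- \frac{1}{55}\right)\right) + 78\right) = 150 \left(\left(\left(\frac{2}{45} - \frac{\sqrt{23}}{45}\right) + 3024 \left(- \frac{1}{55}\right)\right) + 78\right) = 150 \left(\left(\left(\frac{2}{45} - \frac{\sqrt{23}}{45}\right) - \frac{3024}{55}\right) + 78\right) = 150 \left(\left(- \frac{27194}{495} - \frac{\sqrt{23}}{45}\right) + 78\right) = 150 \left(\frac{11416}{495} - \frac{\sqrt{23}}{45}\right) = \frac{114160}{33} - \frac{10 \sqrt{23}}{3}$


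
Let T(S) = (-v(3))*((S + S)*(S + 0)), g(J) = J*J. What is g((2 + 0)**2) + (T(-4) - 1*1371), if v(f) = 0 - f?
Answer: -1259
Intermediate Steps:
g(J) = J**2
v(f) = -f
T(S) = 6*S**2 (T(S) = (-(-1)*3)*((S + S)*(S + 0)) = (-1*(-3))*((2*S)*S) = 3*(2*S**2) = 6*S**2)
g((2 + 0)**2) + (T(-4) - 1*1371) = ((2 + 0)**2)**2 + (6*(-4)**2 - 1*1371) = (2**2)**2 + (6*16 - 1371) = 4**2 + (96 - 1371) = 16 - 1275 = -1259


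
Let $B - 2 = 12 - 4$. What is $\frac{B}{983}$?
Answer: $\frac{10}{983} \approx 0.010173$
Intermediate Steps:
$B = 10$ ($B = 2 + \left(12 - 4\right) = 2 + 8 = 10$)
$\frac{B}{983} = \frac{10}{983}$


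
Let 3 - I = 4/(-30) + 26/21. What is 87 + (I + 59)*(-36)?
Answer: -73683/35 ≈ -2105.2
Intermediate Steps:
I = 199/105 (I = 3 - (4/(-30) + 26/21) = 3 - (4*(-1/30) + 26*(1/21)) = 3 - (-2/15 + 26/21) = 3 - 1*116/105 = 3 - 116/105 = 199/105 ≈ 1.8952)
87 + (I + 59)*(-36) = 87 + (199/105 + 59)*(-36) = 87 + (6394/105)*(-36) = 87 - 76728/35 = -73683/35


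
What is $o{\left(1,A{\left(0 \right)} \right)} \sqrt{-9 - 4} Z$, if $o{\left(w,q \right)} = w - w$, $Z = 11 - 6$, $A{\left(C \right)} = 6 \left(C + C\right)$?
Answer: $0$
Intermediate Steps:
$A{\left(C \right)} = 12 C$ ($A{\left(C \right)} = 6 \cdot 2 C = 12 C$)
$Z = 5$
$o{\left(w,q \right)} = 0$
$o{\left(1,A{\left(0 \right)} \right)} \sqrt{-9 - 4} Z = 0 \sqrt{-9 - 4} \cdot 5 = 0 \sqrt{-13} \cdot 5 = 0 i \sqrt{13} \cdot 5 = 0 \cdot 5 = 0$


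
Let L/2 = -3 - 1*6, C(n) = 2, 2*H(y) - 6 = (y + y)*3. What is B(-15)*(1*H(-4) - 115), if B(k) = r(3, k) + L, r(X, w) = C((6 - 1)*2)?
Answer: 1984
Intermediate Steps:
H(y) = 3 + 3*y (H(y) = 3 + ((y + y)*3)/2 = 3 + ((2*y)*3)/2 = 3 + (6*y)/2 = 3 + 3*y)
r(X, w) = 2
L = -18 (L = 2*(-3 - 1*6) = 2*(-3 - 6) = 2*(-9) = -18)
B(k) = -16 (B(k) = 2 - 18 = -16)
B(-15)*(1*H(-4) - 115) = -16*(1*(3 + 3*(-4)) - 115) = -16*(1*(3 - 12) - 115) = -16*(1*(-9) - 115) = -16*(-9 - 115) = -16*(-124) = 1984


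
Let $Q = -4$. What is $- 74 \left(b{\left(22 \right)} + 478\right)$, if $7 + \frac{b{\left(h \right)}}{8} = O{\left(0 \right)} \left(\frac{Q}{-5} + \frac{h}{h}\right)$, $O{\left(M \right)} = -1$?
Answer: $- \frac{150812}{5} \approx -30162.0$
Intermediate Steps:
$b{\left(h \right)} = - \frac{352}{5}$ ($b{\left(h \right)} = -56 + 8 \left(- (- \frac{4}{-5} + \frac{h}{h})\right) = -56 + 8 \left(- (\left(-4\right) \left(- \frac{1}{5}\right) + 1)\right) = -56 + 8 \left(- (\frac{4}{5} + 1)\right) = -56 + 8 \left(\left(-1\right) \frac{9}{5}\right) = -56 + 8 \left(- \frac{9}{5}\right) = -56 - \frac{72}{5} = - \frac{352}{5}$)
$- 74 \left(b{\left(22 \right)} + 478\right) = - 74 \left(- \frac{352}{5} + 478\right) = \left(-74\right) \frac{2038}{5} = - \frac{150812}{5}$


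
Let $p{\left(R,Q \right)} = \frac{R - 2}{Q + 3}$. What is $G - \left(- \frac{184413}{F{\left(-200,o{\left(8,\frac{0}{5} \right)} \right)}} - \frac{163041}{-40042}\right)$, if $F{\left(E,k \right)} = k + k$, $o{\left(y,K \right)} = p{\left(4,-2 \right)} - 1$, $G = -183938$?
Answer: $- \frac{1836637882}{20021} \approx -91736.0$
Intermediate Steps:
$p{\left(R,Q \right)} = \frac{-2 + R}{3 + Q}$
$o{\left(y,K \right)} = 1$ ($o{\left(y,K \right)} = \frac{-2 + 4}{3 - 2} - 1 = 1^{-1} \cdot 2 - 1 = 1 \cdot 2 - 1 = 2 - 1 = 1$)
$F{\left(E,k \right)} = 2 k$
$G - \left(- \frac{184413}{F{\left(-200,o{\left(8,\frac{0}{5} \right)} \right)}} - \frac{163041}{-40042}\right) = -183938 - \left(- \frac{184413}{2 \cdot 1} - \frac{163041}{-40042}\right) = -183938 - \left(- \frac{184413}{2} - - \frac{163041}{40042}\right) = -183938 - \left(\left(-184413\right) \frac{1}{2} + \frac{163041}{40042}\right) = -183938 - \left(- \frac{184413}{2} + \frac{163041}{40042}\right) = -183938 - - \frac{1845984816}{20021} = -183938 + \frac{1845984816}{20021} = - \frac{1836637882}{20021}$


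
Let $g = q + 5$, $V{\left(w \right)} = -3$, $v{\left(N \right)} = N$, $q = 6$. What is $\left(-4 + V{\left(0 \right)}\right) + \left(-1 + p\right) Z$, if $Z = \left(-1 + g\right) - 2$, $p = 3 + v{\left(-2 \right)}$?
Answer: $-7$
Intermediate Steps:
$p = 1$ ($p = 3 - 2 = 1$)
$g = 11$ ($g = 6 + 5 = 11$)
$Z = 8$ ($Z = \left(-1 + 11\right) - 2 = 10 - 2 = 8$)
$\left(-4 + V{\left(0 \right)}\right) + \left(-1 + p\right) Z = \left(-4 - 3\right) + \left(-1 + 1\right) 8 = -7 + 0 \cdot 8 = -7 + 0 = -7$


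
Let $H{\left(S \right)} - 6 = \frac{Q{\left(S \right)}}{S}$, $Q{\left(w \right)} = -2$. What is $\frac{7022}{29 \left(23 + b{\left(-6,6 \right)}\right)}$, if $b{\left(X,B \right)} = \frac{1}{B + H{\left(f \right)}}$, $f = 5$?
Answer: $\frac{14044}{1339} \approx 10.488$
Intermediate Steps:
$H{\left(S \right)} = 6 - \frac{2}{S}$
$b{\left(X,B \right)} = \frac{1}{\frac{28}{5} + B}$ ($b{\left(X,B \right)} = \frac{1}{B + \left(6 - \frac{2}{5}\right)} = \frac{1}{B + \frac{28}{5}} = \frac{1}{\frac{28}{5} + B}$)
$\frac{7022}{29 \left(23 + b{\left(-6,6 \right)}\right)} = \frac{7022}{29 \left(23 + \frac{5}{28 + 5 \cdot 6}\right)} = \frac{7022}{29 \left(23 + \frac{5}{28 + 30}\right)} = \frac{7022}{29 \left(23 + \frac{5}{58}\right)} = \frac{7022}{29 \cdot \frac{1339}{58}} = \frac{7022}{\frac{1339}{2}} = 7022 \cdot \frac{2}{1339} = \frac{14044}{1339}$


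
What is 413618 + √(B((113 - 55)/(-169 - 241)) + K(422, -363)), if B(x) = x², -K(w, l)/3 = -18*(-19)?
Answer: 413618 + I*√43116809/205 ≈ 4.1362e+5 + 32.031*I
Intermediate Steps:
K(w, l) = -1026 (K(w, l) = -(-54)*(-19) = -3*342 = -1026)
413618 + √(B((113 - 55)/(-169 - 241)) + K(422, -363)) = 413618 + √(((113 - 55)/(-169 - 241))² - 1026) = 413618 + √((58/(-410))² - 1026) = 413618 + √((58*(-1/410))² - 1026) = 413618 + √((-29/205)² - 1026) = 413618 + √(841/42025 - 1026) = 413618 + √(-43116809/42025) = 413618 + I*√43116809/205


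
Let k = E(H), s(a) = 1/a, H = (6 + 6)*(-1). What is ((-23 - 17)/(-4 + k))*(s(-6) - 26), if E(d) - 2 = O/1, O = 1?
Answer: -3140/3 ≈ -1046.7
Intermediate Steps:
H = -12 (H = 12*(-1) = -12)
E(d) = 3 (E(d) = 2 + 1/1 = 2 + 1*1 = 2 + 1 = 3)
k = 3
((-23 - 17)/(-4 + k))*(s(-6) - 26) = ((-23 - 17)/(-4 + 3))*(1/(-6) - 26) = (-40/(-1))*(-⅙ - 26) = -40*(-1)*(-157/6) = 40*(-157/6) = -3140/3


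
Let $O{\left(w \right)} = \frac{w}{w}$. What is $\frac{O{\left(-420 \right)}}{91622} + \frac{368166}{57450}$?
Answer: $\frac{5622027117}{877280650} \approx 6.4085$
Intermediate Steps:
$O{\left(w \right)} = 1$
$\frac{O{\left(-420 \right)}}{91622} + \frac{368166}{57450} = 1 \cdot \frac{1}{91622} + \frac{368166}{57450} = 1 \cdot \frac{1}{91622} + 368166 \cdot \frac{1}{57450} = \frac{1}{91622} + \frac{61361}{9575} = \frac{5622027117}{877280650}$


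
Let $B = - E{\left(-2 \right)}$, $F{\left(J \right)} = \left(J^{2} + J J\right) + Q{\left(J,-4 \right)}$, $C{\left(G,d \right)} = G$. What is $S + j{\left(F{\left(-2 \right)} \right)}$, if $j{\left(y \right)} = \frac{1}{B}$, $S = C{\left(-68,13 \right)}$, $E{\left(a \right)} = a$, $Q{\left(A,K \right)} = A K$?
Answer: $- \frac{135}{2} \approx -67.5$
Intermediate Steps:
$F{\left(J \right)} = - 4 J + 2 J^{2}$ ($F{\left(J \right)} = \left(J^{2} + J J\right) + J \left(-4\right) = \left(J^{2} + J^{2}\right) - 4 J = 2 J^{2} - 4 J = - 4 J + 2 J^{2}$)
$S = -68$
$B = 2$ ($B = \left(-1\right) \left(-2\right) = 2$)
$j{\left(y \right)} = \frac{1}{2}$
$S + j{\left(F{\left(-2 \right)} \right)} = -68 + \frac{1}{2} = - \frac{135}{2}$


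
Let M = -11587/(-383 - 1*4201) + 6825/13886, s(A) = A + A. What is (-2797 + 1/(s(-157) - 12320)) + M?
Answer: -561728009432647/201049339704 ≈ -2794.0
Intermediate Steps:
s(A) = 2*A
M = 96091441/31826712 (M = -11587/(-383 - 4201) + 6825*(1/13886) = -11587/(-4584) + 6825/13886 = -11587*(-1/4584) + 6825/13886 = 11587/4584 + 6825/13886 = 96091441/31826712 ≈ 3.0192)
(-2797 + 1/(s(-157) - 12320)) + M = (-2797 + 1/(2*(-157) - 12320)) + 96091441/31826712 = (-2797 + 1/(-314 - 12320)) + 96091441/31826712 = (-2797 + 1/(-12634)) + 96091441/31826712 = (-2797 - 1/12634) + 96091441/31826712 = -35337299/12634 + 96091441/31826712 = -561728009432647/201049339704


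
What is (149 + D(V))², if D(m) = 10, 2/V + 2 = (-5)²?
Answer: 25281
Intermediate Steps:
V = 2/23 (V = 2/(-2 + (-5)²) = 2/(-2 + 25) = 2/23 ≈ 0.086957)
(149 + D(V))² = (149 + 10)² = 159² = 25281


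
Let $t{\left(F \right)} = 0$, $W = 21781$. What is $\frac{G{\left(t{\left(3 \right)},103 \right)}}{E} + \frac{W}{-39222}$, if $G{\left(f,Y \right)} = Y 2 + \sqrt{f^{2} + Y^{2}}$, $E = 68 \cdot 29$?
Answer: $- \frac{15416267}{38672892} \approx -0.39863$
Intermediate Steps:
$E = 1972$
$G{\left(f,Y \right)} = \sqrt{Y^{2} + f^{2}} + 2 Y$ ($G{\left(f,Y \right)} = 2 Y + \sqrt{Y^{2} + f^{2}} = \sqrt{Y^{2} + f^{2}} + 2 Y$)
$\frac{G{\left(t{\left(3 \right)},103 \right)}}{E} + \frac{W}{-39222} = \frac{\sqrt{103^{2} + 0^{2}} + 2 \cdot 103}{1972} + \frac{21781}{-39222} = \left(\sqrt{10609 + 0} + 206\right) \frac{1}{1972} + 21781 \left(- \frac{1}{39222}\right) = \left(\sqrt{10609} + 206\right) \frac{1}{1972} - \frac{21781}{39222} = \left(103 + 206\right) \frac{1}{1972} - \frac{21781}{39222} = 309 \cdot \frac{1}{1972} - \frac{21781}{39222} = \frac{309}{1972} - \frac{21781}{39222} = - \frac{15416267}{38672892}$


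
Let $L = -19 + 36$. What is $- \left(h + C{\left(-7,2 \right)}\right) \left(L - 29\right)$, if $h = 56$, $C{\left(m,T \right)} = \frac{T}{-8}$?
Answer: $669$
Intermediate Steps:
$C{\left(m,T \right)} = - \frac{T}{8}$ ($C{\left(m,T \right)} = T \left(- \frac{1}{8}\right) = - \frac{T}{8}$)
$L = 17$
$- \left(h + C{\left(-7,2 \right)}\right) \left(L - 29\right) = - \left(56 - \frac{1}{4}\right) \left(17 - 29\right) = - \left(56 - \frac{1}{4}\right) \left(-12\right) = - \frac{223 \left(-12\right)}{4} = \left(-1\right) \left(-669\right) = 669$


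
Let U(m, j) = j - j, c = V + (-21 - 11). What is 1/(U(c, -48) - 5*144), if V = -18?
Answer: -1/720 ≈ -0.0013889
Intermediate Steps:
c = -50 (c = -18 + (-21 - 11) = -18 - 32 = -50)
U(m, j) = 0
1/(U(c, -48) - 5*144) = 1/(0 - 5*144) = 1/(0 - 720) = 1/(-720) = -1/720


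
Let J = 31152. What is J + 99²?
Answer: 40953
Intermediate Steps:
J + 99² = 31152 + 99² = 31152 + 9801 = 40953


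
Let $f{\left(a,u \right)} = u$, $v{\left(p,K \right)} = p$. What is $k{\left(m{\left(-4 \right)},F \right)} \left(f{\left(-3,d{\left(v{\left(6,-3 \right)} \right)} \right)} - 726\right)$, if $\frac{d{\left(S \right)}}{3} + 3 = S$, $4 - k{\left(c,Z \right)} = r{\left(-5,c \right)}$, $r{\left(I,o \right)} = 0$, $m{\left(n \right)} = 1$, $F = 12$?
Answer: $-2868$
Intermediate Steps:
$k{\left(c,Z \right)} = 4$ ($k{\left(c,Z \right)} = 4 - 0 = 4 + 0 = 4$)
$d{\left(S \right)} = -9 + 3 S$
$k{\left(m{\left(-4 \right)},F \right)} \left(f{\left(-3,d{\left(v{\left(6,-3 \right)} \right)} \right)} - 726\right) = 4 \left(\left(-9 + 3 \cdot 6\right) - 726\right) = 4 \left(\left(-9 + 18\right) - 726\right) = 4 \left(9 - 726\right) = 4 \left(-717\right) = -2868$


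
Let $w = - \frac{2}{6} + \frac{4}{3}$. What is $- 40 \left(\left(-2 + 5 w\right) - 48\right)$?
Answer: $1800$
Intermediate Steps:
$w = 1$ ($w = \left(-2\right) \frac{1}{6} + 4 \cdot \frac{1}{3} = - \frac{1}{3} + \frac{4}{3} = 1$)
$- 40 \left(\left(-2 + 5 w\right) - 48\right) = - 40 \left(\left(-2 + 5 \cdot 1\right) - 48\right) = - 40 \left(\left(-2 + 5\right) - 48\right) = - 40 \left(3 - 48\right) = \left(-40\right) \left(-45\right) = 1800$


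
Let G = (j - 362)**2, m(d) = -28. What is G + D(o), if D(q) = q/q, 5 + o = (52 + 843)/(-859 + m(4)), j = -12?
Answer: 139877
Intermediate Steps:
o = -5330/887 (o = -5 + (52 + 843)/(-859 - 28) = -5 + 895/(-887) = -5 + 895*(-1/887) = -5 - 895/887 = -5330/887 ≈ -6.0090)
G = 139876 (G = (-12 - 362)**2 = (-374)**2 = 139876)
D(q) = 1
G + D(o) = 139876 + 1 = 139877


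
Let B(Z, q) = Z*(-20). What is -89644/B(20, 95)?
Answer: 22411/100 ≈ 224.11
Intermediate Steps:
B(Z, q) = -20*Z
-89644/B(20, 95) = -89644/((-20*20)) = -89644/(-400) = -89644*(-1/400) = 22411/100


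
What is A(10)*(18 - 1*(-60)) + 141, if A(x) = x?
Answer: 921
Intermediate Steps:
A(10)*(18 - 1*(-60)) + 141 = 10*(18 - 1*(-60)) + 141 = 10*(18 + 60) + 141 = 10*78 + 141 = 780 + 141 = 921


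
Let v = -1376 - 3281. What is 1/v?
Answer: -1/4657 ≈ -0.00021473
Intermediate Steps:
v = -4657
1/v = 1/(-4657) = -1/4657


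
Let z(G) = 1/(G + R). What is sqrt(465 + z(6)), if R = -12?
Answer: sqrt(16734)/6 ≈ 21.560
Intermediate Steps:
z(G) = 1/(-12 + G) (z(G) = 1/(G - 12) = 1/(-12 + G))
sqrt(465 + z(6)) = sqrt(465 + 1/(-12 + 6)) = sqrt(465 + 1/(-6)) = sqrt(465 - 1/6) = sqrt(2789/6) = sqrt(16734)/6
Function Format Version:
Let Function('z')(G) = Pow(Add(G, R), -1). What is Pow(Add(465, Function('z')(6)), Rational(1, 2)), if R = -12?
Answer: Mul(Rational(1, 6), Pow(16734, Rational(1, 2))) ≈ 21.560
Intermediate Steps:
Function('z')(G) = Pow(Add(-12, G), -1) (Function('z')(G) = Pow(Add(G, -12), -1) = Pow(Add(-12, G), -1))
Pow(Add(465, Function('z')(6)), Rational(1, 2)) = Pow(Add(465, Pow(Add(-12, 6), -1)), Rational(1, 2)) = Pow(Add(465, Pow(-6, -1)), Rational(1, 2)) = Pow(Add(465, Rational(-1, 6)), Rational(1, 2)) = Pow(Rational(2789, 6), Rational(1, 2)) = Mul(Rational(1, 6), Pow(16734, Rational(1, 2)))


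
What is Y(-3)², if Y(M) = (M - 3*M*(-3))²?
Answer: 810000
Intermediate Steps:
Y(M) = 100*M² (Y(M) = (M + 9*M)² = (10*M)² = 100*M²)
Y(-3)² = (100*(-3)²)² = (100*9)² = 900² = 810000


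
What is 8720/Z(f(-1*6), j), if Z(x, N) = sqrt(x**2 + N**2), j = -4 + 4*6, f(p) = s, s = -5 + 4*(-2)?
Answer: 8720*sqrt(569)/569 ≈ 365.56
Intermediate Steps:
s = -13 (s = -5 - 8 = -13)
f(p) = -13
j = 20 (j = -4 + 24 = 20)
Z(x, N) = sqrt(N**2 + x**2)
8720/Z(f(-1*6), j) = 8720/(sqrt(20**2 + (-13)**2)) = 8720/(sqrt(400 + 169)) = 8720/(sqrt(569)) = 8720*(sqrt(569)/569) = 8720*sqrt(569)/569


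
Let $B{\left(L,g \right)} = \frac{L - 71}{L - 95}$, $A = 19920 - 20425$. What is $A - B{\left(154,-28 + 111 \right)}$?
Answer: $- \frac{29878}{59} \approx -506.41$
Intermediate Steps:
$A = -505$ ($A = 19920 - 20425 = -505$)
$B{\left(L,g \right)} = \frac{-71 + L}{-95 + L}$
$A - B{\left(154,-28 + 111 \right)} = -505 - \frac{-71 + 154}{-95 + 154} = -505 - \frac{1}{59} \cdot 83 = -505 - \frac{83}{59} = - \frac{29878}{59}$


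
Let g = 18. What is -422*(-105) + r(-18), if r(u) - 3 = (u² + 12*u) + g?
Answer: 44439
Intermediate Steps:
r(u) = 21 + u² + 12*u (r(u) = 3 + ((u² + 12*u) + 18) = 3 + (18 + u² + 12*u) = 21 + u² + 12*u)
-422*(-105) + r(-18) = -422*(-105) + (21 + (-18)² + 12*(-18)) = 44310 + (21 + 324 - 216) = 44310 + 129 = 44439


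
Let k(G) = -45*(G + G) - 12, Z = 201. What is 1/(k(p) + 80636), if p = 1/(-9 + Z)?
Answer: 32/2579953 ≈ 1.2403e-5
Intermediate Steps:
p = 1/192 (p = 1/(-9 + 201) = 1/192 ≈ 0.0052083)
k(G) = -12 - 90*G (k(G) = -90*G - 12 = -12 - 90*G)
1/(k(p) + 80636) = 1/((-12 - 90*1/192) + 80636) = 1/((-12 - 15/32) + 80636) = 1/(-399/32 + 80636) = 1/(2579953/32) = 32/2579953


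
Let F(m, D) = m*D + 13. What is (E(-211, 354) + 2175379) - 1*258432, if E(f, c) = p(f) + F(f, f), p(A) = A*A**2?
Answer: -7432450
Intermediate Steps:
p(A) = A**3
F(m, D) = 13 + D*m (F(m, D) = D*m + 13 = 13 + D*m)
E(f, c) = 13 + f**2 + f**3 (E(f, c) = f**3 + (13 + f*f) = f**3 + (13 + f**2) = 13 + f**2 + f**3)
(E(-211, 354) + 2175379) - 1*258432 = ((13 + (-211)**2 + (-211)**3) + 2175379) - 1*258432 = ((13 + 44521 - 9393931) + 2175379) - 258432 = (-9349397 + 2175379) - 258432 = -7174018 - 258432 = -7432450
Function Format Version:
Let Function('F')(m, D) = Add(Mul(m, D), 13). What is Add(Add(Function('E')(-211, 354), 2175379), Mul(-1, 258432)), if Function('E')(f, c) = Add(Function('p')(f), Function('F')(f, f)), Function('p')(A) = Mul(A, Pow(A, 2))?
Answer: -7432450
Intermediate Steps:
Function('p')(A) = Pow(A, 3)
Function('F')(m, D) = Add(13, Mul(D, m)) (Function('F')(m, D) = Add(Mul(D, m), 13) = Add(13, Mul(D, m)))
Function('E')(f, c) = Add(13, Pow(f, 2), Pow(f, 3)) (Function('E')(f, c) = Add(Pow(f, 3), Add(13, Mul(f, f))) = Add(Pow(f, 3), Add(13, Pow(f, 2))) = Add(13, Pow(f, 2), Pow(f, 3)))
Add(Add(Function('E')(-211, 354), 2175379), Mul(-1, 258432)) = Add(Add(Add(13, Pow(-211, 2), Pow(-211, 3)), 2175379), Mul(-1, 258432)) = Add(Add(Add(13, 44521, -9393931), 2175379), -258432) = Add(Add(-9349397, 2175379), -258432) = Add(-7174018, -258432) = -7432450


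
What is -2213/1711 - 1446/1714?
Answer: -3133594/1466327 ≈ -2.1370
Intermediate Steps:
-2213/1711 - 1446/1714 = -2213*1/1711 - 1446*1/1714 = -2213/1711 - 723/857 = -3133594/1466327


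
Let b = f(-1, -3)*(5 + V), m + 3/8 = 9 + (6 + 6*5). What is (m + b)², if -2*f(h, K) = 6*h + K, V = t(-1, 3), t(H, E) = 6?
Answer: 567009/64 ≈ 8859.5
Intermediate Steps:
V = 6
m = 357/8 (m = -3/8 + (9 + (6 + 6*5)) = -3/8 + (9 + (6 + 30)) = -3/8 + (9 + 36) = -3/8 + 45 = 357/8 ≈ 44.625)
f(h, K) = -3*h - K/2 (f(h, K) = -(6*h + K)/2 = -(K + 6*h)/2 = -3*h - K/2)
b = 99/2 (b = (-3*(-1) - ½*(-3))*(5 + 6) = (3 + 3/2)*11 = (9/2)*11 = 99/2 ≈ 49.500)
(m + b)² = (357/8 + 99/2)² = (753/8)² = 567009/64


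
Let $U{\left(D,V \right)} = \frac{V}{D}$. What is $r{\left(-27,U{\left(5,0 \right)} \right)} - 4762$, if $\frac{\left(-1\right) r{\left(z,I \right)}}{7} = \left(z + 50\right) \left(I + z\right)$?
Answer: $-415$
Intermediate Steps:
$r{\left(z,I \right)} = - 7 \left(50 + z\right) \left(I + z\right)$ ($r{\left(z,I \right)} = - 7 \left(z + 50\right) \left(I + z\right) = - 7 \left(50 + z\right) \left(I + z\right)$)
$r{\left(-27,U{\left(5,0 \right)} \right)} - 4762 = \left(- 350 \cdot \frac{0}{5} - -9450 - 7 \left(-27\right)^{2} - 7 \cdot \frac{0}{5} \left(-27\right)\right) - 4762 = \left(- 350 \cdot 0 \cdot \frac{1}{5} + 9450 - 5103 - 7 \cdot 0 \cdot \frac{1}{5} \left(-27\right)\right) - 4762 = \left(\left(-350\right) 0 + 9450 - 5103 - 0 \left(-27\right)\right) - 4762 = \left(0 + 9450 - 5103 + 0\right) - 4762 = 4347 - 4762 = -415$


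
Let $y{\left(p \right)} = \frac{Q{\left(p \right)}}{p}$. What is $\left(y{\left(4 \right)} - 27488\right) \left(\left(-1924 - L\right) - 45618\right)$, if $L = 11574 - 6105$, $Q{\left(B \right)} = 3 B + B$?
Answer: $1456954324$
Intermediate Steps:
$Q{\left(B \right)} = 4 B$
$L = 5469$
$y{\left(p \right)} = 4$ ($y{\left(p \right)} = \frac{4 p}{p} = 4$)
$\left(y{\left(4 \right)} - 27488\right) \left(\left(-1924 - L\right) - 45618\right) = \left(4 - 27488\right) \left(\left(-1924 - 5469\right) - 45618\right) = - 27484 \left(\left(-1924 - 5469\right) - 45618\right) = - 27484 \left(-7393 - 45618\right) = \left(-27484\right) \left(-53011\right) = 1456954324$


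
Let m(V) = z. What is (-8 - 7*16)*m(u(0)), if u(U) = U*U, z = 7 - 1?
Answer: -720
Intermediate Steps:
z = 6
u(U) = U²
m(V) = 6
(-8 - 7*16)*m(u(0)) = (-8 - 7*16)*6 = (-8 - 112)*6 = -120*6 = -720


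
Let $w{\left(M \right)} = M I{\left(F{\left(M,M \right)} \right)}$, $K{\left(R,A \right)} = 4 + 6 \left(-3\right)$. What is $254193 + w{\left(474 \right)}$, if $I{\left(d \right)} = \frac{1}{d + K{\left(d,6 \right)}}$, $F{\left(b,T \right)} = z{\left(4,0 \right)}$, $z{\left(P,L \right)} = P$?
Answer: $\frac{1270728}{5} \approx 2.5415 \cdot 10^{5}$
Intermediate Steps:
$K{\left(R,A \right)} = -14$ ($K{\left(R,A \right)} = 4 - 18 = -14$)
$F{\left(b,T \right)} = 4$
$I{\left(d \right)} = \frac{1}{-14 + d}$ ($I{\left(d \right)} = \frac{1}{d - 14} = \frac{1}{-14 + d}$)
$w{\left(M \right)} = - \frac{M}{10}$ ($w{\left(M \right)} = \frac{M}{-14 + 4} = \frac{M}{-10} = M \left(- \frac{1}{10}\right) = - \frac{M}{10}$)
$254193 + w{\left(474 \right)} = 254193 - \frac{237}{5} = \frac{1270728}{5}$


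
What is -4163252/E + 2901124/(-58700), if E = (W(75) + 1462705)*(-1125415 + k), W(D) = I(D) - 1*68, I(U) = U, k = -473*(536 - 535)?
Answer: -298607218177119209/6041880527539200 ≈ -49.423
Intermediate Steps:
k = -473 (k = -473*1 = -473)
W(D) = -68 + D (W(D) = D - 1*68 = D - 68 = -68 + D)
E = -1646849888256 (E = ((-68 + 75) + 1462705)*(-1125415 - 473) = (7 + 1462705)*(-1125888) = 1462712*(-1125888) = -1646849888256)
-4163252/E + 2901124/(-58700) = -4163252/(-1646849888256) + 2901124/(-58700) = -4163252*(-1/1646849888256) + 2901124*(-1/58700) = 1040813/411712472064 - 725281/14675 = -298607218177119209/6041880527539200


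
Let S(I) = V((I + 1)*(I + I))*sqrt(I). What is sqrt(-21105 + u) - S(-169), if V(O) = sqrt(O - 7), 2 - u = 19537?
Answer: I*(-13*sqrt(56777) + 8*sqrt(635)) ≈ -2896.0*I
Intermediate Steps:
u = -19535 (u = 2 - 1*19537 = 2 - 19537 = -19535)
V(O) = sqrt(-7 + O)
S(I) = sqrt(I)*sqrt(-7 + 2*I*(1 + I)) (S(I) = sqrt(-7 + (I + 1)*(I + I))*sqrt(I) = sqrt(-7 + (1 + I)*(2*I))*sqrt(I) = sqrt(-7 + 2*I*(1 + I))*sqrt(I) = sqrt(I)*sqrt(-7 + 2*I*(1 + I)))
sqrt(-21105 + u) - S(-169) = sqrt(-21105 - 19535) - sqrt(-169)*sqrt(-7 + 2*(-169)*(1 - 169)) = sqrt(-40640) - 13*I*sqrt(-7 + 2*(-169)*(-168)) = 8*I*sqrt(635) - 13*I*sqrt(-7 + 56784) = 8*I*sqrt(635) - 13*I*sqrt(56777) = -13*I*sqrt(56777) + 8*I*sqrt(635)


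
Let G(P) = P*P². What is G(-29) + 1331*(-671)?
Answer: -917490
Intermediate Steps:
G(P) = P³
G(-29) + 1331*(-671) = (-29)³ + 1331*(-671) = -24389 - 893101 = -917490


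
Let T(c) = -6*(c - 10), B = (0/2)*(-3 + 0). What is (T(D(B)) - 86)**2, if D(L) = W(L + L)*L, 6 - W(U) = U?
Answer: 676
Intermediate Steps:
W(U) = 6 - U
B = 0 (B = (0*(1/2))*(-3) = 0*(-3) = 0)
D(L) = L*(6 - 2*L) (D(L) = (6 - (L + L))*L = (6 - 2*L)*L = L*(6 - 2*L))
T(c) = 60 - 6*c (T(c) = -6*(-10 + c) = 60 - 6*c)
(T(D(B)) - 86)**2 = ((60 - 12*0*(3 - 1*0)) - 86)**2 = ((60 - 12*0*(3 + 0)) - 86)**2 = ((60 - 12*0*3) - 86)**2 = ((60 - 6*0) - 86)**2 = ((60 + 0) - 86)**2 = (60 - 86)**2 = (-26)**2 = 676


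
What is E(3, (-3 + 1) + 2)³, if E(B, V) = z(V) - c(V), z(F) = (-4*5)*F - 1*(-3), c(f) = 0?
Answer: 27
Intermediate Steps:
z(F) = 3 - 20*F (z(F) = -20*F + 3 = 3 - 20*F)
E(B, V) = 3 - 20*V (E(B, V) = (3 - 20*V) - 1*0 = (3 - 20*V) + 0 = 3 - 20*V)
E(3, (-3 + 1) + 2)³ = (3 - 20*((-3 + 1) + 2))³ = (3 - 20*(-2 + 2))³ = (3 - 20*0)³ = (3 + 0)³ = 3³ = 27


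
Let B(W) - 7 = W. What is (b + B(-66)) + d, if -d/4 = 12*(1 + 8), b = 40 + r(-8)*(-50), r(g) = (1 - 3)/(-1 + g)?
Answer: -4159/9 ≈ -462.11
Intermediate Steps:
r(g) = -2/(-1 + g)
B(W) = 7 + W
b = 260/9 (b = 40 - 2/(-1 - 8)*(-50) = 40 - 2/(-9)*(-50) = 40 - 2*(-⅑)*(-50) = 40 + (2/9)*(-50) = 40 - 100/9 = 260/9 ≈ 28.889)
d = -432 (d = -48*(1 + 8) = -48*9 = -4*108 = -432)
(b + B(-66)) + d = (260/9 + (7 - 66)) - 432 = (260/9 - 59) - 432 = -271/9 - 432 = -4159/9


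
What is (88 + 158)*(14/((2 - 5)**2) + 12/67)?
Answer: 85772/201 ≈ 426.73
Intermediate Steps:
(88 + 158)*(14/((2 - 5)**2) + 12/67) = 246*(14/((-3)**2) + 12*(1/67)) = 246*(14/9 + 12/67) = 246*(1046/603) = 85772/201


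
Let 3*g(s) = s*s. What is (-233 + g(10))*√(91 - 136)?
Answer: -599*I*√5 ≈ -1339.4*I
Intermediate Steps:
g(s) = s²/3 (g(s) = (s*s)/3 = s²/3)
(-233 + g(10))*√(91 - 136) = (-233 + (⅓)*10²)*√(91 - 136) = (-233 + (⅓)*100)*√(-45) = (-233 + 100/3)*(3*I*√5) = -599*I*√5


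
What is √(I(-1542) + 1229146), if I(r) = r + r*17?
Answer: √1201390 ≈ 1096.1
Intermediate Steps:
I(r) = 18*r (I(r) = r + 17*r = 18*r)
√(I(-1542) + 1229146) = √(18*(-1542) + 1229146) = √(-27756 + 1229146) = √1201390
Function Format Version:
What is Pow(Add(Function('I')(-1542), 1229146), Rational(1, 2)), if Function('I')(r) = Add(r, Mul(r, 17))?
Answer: Pow(1201390, Rational(1, 2)) ≈ 1096.1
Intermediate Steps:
Function('I')(r) = Mul(18, r) (Function('I')(r) = Add(r, Mul(17, r)) = Mul(18, r))
Pow(Add(Function('I')(-1542), 1229146), Rational(1, 2)) = Pow(Add(Mul(18, -1542), 1229146), Rational(1, 2)) = Pow(Add(-27756, 1229146), Rational(1, 2)) = Pow(1201390, Rational(1, 2))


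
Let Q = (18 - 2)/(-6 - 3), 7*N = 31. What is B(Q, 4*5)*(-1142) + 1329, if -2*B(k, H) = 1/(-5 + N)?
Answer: 1319/4 ≈ 329.75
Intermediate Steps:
N = 31/7 (N = (1/7)*31 = 31/7 ≈ 4.4286)
Q = -16/9 (Q = 16/(-9) = 16*(-1/9) = -16/9 ≈ -1.7778)
B(k, H) = 7/8 (B(k, H) = -1/(2*(-5 + 31/7)) = -1/(2*(-4/7)) = -1/2*(-7/4) = 7/8)
B(Q, 4*5)*(-1142) + 1329 = (7/8)*(-1142) + 1329 = -3997/4 + 1329 = 1319/4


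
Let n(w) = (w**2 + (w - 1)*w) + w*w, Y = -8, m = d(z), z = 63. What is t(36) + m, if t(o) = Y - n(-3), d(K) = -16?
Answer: -54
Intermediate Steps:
m = -16
n(w) = 2*w**2 + w*(-1 + w) (n(w) = (w**2 + (-1 + w)*w) + w**2 = (w**2 + w*(-1 + w)) + w**2 = 2*w**2 + w*(-1 + w))
t(o) = -38 (t(o) = -8 - (-3)*(-1 + 3*(-3)) = -8 - (-3)*(-1 - 9) = -8 - (-3)*(-10) = -8 - 1*30 = -8 - 30 = -38)
t(36) + m = -38 - 16 = -54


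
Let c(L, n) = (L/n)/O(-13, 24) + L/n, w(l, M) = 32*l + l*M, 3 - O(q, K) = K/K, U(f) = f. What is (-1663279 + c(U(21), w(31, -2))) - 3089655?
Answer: -2946819059/620 ≈ -4.7529e+6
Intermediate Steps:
O(q, K) = 2 (O(q, K) = 3 - K/K = 3 - 1*1 = 3 - 1 = 2)
w(l, M) = 32*l + M*l
c(L, n) = 3*L/(2*n) (c(L, n) = (L/n)/2 + L/n = (L/n)*(½) + L/n = L/(2*n) + L/n = 3*L/(2*n))
(-1663279 + c(U(21), w(31, -2))) - 3089655 = (-1663279 + (3/2)*21/(31*(32 - 2))) - 3089655 = (-1663279 + (3/2)*21/(31*30)) - 3089655 = (-1663279 + (3/2)*21/930) - 3089655 = (-1663279 + (3/2)*21*(1/930)) - 3089655 = (-1663279 + 21/620) - 3089655 = -1031232959/620 - 3089655 = -2946819059/620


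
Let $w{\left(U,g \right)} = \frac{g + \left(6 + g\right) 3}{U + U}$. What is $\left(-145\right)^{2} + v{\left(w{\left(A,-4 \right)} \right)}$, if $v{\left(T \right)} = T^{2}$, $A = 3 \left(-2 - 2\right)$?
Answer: $\frac{3027601}{144} \approx 21025.0$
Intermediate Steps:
$A = -12$ ($A = 3 \left(-4\right) = -12$)
$w{\left(U,g \right)} = \frac{18 + 4 g}{2 U}$ ($w{\left(U,g \right)} = \frac{g + \left(18 + 3 g\right)}{2 U} = \left(18 + 4 g\right) \frac{1}{2 U} = \frac{18 + 4 g}{2 U}$)
$\left(-145\right)^{2} + v{\left(w{\left(A,-4 \right)} \right)} = \left(-145\right)^{2} + \left(\frac{9 + 2 \left(-4\right)}{-12}\right)^{2} = 21025 + \left(- \frac{9 - 8}{12}\right)^{2} = 21025 + \left(\left(- \frac{1}{12}\right) 1\right)^{2} = 21025 + \left(- \frac{1}{12}\right)^{2} = 21025 + \frac{1}{144} = \frac{3027601}{144}$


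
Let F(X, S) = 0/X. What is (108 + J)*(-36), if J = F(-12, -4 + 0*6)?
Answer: -3888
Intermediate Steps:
F(X, S) = 0
J = 0
(108 + J)*(-36) = (108 + 0)*(-36) = 108*(-36) = -3888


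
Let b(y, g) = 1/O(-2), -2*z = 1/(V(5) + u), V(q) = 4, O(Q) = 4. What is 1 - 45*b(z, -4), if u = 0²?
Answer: -41/4 ≈ -10.250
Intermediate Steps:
u = 0
z = -⅛ (z = -1/(2*(4 + 0)) = -½/4 = -½*¼ = -⅛ ≈ -0.12500)
b(y, g) = ¼ (b(y, g) = 1/4 = ¼)
1 - 45*b(z, -4) = 1 - 45*¼ = 1 - 45/4 = -41/4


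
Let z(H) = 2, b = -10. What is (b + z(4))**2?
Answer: 64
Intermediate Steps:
(b + z(4))**2 = (-10 + 2)**2 = (-8)**2 = 64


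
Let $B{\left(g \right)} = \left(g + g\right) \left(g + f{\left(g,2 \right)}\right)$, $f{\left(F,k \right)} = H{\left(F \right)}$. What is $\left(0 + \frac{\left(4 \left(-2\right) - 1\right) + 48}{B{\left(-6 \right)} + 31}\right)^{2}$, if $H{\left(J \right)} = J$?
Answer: $\frac{1521}{30625} \approx 0.049665$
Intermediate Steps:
$f{\left(F,k \right)} = F$
$B{\left(g \right)} = 4 g^{2}$ ($B{\left(g \right)} = \left(g + g\right) \left(g + g\right) = 2 g 2 g = 4 g^{2}$)
$\left(0 + \frac{\left(4 \left(-2\right) - 1\right) + 48}{B{\left(-6 \right)} + 31}\right)^{2} = \left(0 + \frac{\left(4 \left(-2\right) - 1\right) + 48}{4 \left(-6\right)^{2} + 31}\right)^{2} = \left(0 + \frac{\left(-8 - 1\right) + 48}{4 \cdot 36 + 31}\right)^{2} = \left(0 + \frac{-9 + 48}{144 + 31}\right)^{2} = \left(0 + \frac{39}{175}\right)^{2} = \left(\frac{39}{175}\right)^{2} = \frac{1521}{30625}$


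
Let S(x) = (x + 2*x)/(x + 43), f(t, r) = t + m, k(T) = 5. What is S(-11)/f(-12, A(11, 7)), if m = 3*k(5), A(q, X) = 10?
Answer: -11/32 ≈ -0.34375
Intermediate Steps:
m = 15 (m = 3*5 = 15)
f(t, r) = 15 + t (f(t, r) = t + 15 = 15 + t)
S(x) = 3*x/(43 + x) (S(x) = (3*x)/(43 + x) = 3*x/(43 + x))
S(-11)/f(-12, A(11, 7)) = (3*(-11)/(43 - 11))/(15 - 12) = (3*(-11)/32)/3 = (3*(-11)*(1/32))*(⅓) = -33/32*⅓ = -11/32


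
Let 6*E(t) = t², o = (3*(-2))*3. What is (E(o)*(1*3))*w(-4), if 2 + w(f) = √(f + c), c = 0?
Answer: -324 + 324*I ≈ -324.0 + 324.0*I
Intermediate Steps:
w(f) = -2 + √f (w(f) = -2 + √(f + 0) = -2 + √f)
o = -18 (o = -6*3 = -18)
E(t) = t²/6
(E(o)*(1*3))*w(-4) = (((⅙)*(-18)²)*(1*3))*(-2 + √(-4)) = (((⅙)*324)*3)*(-2 + 2*I) = (54*3)*(-2 + 2*I) = 162*(-2 + 2*I) = -324 + 324*I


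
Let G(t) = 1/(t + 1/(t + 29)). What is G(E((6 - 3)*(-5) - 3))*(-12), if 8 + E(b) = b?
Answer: 36/77 ≈ 0.46753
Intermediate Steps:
E(b) = -8 + b
G(t) = 1/(t + 1/(29 + t))
G(E((6 - 3)*(-5) - 3))*(-12) = ((29 + (-8 + ((6 - 3)*(-5) - 3)))/(1 + (-8 + ((6 - 3)*(-5) - 3))² + 29*(-8 + ((6 - 3)*(-5) - 3))))*(-12) = ((29 + (-8 + (3*(-5) - 3)))/(1 + (-8 + (3*(-5) - 3))² + 29*(-8 + (3*(-5) - 3))))*(-12) = ((29 + (-8 + (-15 - 3)))/(1 + (-8 + (-15 - 3))² + 29*(-8 + (-15 - 3))))*(-12) = ((29 + (-8 - 18))/(1 + (-8 - 18)² + 29*(-8 - 18)))*(-12) = ((29 - 26)/(1 + (-26)² + 29*(-26)))*(-12) = (3/(1 + 676 - 754))*(-12) = (3/(-77))*(-12) = -1/77*3*(-12) = -3/77*(-12) = 36/77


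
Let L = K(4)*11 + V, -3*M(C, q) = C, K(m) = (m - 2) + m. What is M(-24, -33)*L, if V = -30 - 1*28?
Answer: 64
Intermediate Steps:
K(m) = -2 + 2*m (K(m) = (-2 + m) + m = -2 + 2*m)
M(C, q) = -C/3
V = -58 (V = -30 - 28 = -58)
L = 8 (L = (-2 + 2*4)*11 - 58 = (-2 + 8)*11 - 58 = 6*11 - 58 = 66 - 58 = 8)
M(-24, -33)*L = -1/3*(-24)*8 = 8*8 = 64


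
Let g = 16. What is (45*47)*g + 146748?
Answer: 180588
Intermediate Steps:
(45*47)*g + 146748 = (45*47)*16 + 146748 = 2115*16 + 146748 = 33840 + 146748 = 180588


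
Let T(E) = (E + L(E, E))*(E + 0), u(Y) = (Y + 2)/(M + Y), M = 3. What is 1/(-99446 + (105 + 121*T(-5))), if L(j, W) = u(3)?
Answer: -6/580921 ≈ -1.0328e-5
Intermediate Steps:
u(Y) = (2 + Y)/(3 + Y) (u(Y) = (Y + 2)/(3 + Y) = (2 + Y)/(3 + Y))
L(j, W) = 5/6 (L(j, W) = (2 + 3)/(3 + 3) = 5/6)
T(E) = E*(5/6 + E) (T(E) = (E + 5/6)*(E + 0) = (5/6 + E)*E = E*(5/6 + E))
1/(-99446 + (105 + 121*T(-5))) = 1/(-99446 + (105 + 121*((1/6)*(-5)*(5 + 6*(-5))))) = 1/(-99446 + (105 + 121*((1/6)*(-5)*(5 - 30)))) = 1/(-99446 + (105 + 121*((1/6)*(-5)*(-25)))) = 1/(-99446 + (105 + 121*(125/6))) = 1/(-99446 + (105 + 15125/6)) = 1/(-99446 + 15755/6) = 1/(-580921/6) = -6/580921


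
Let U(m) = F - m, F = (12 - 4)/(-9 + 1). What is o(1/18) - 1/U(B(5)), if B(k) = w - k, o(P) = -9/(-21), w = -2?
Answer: 11/42 ≈ 0.26190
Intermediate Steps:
o(P) = 3/7 (o(P) = -9*(-1/21) = 3/7)
F = -1 (F = 8/(-8) = 8*(-⅛) = -1)
B(k) = -2 - k
U(m) = -1 - m
o(1/18) - 1/U(B(5)) = 3/7 - 1/(-1 - (-2 - 1*5)) = 3/7 - 1/(-1 - (-2 - 5)) = 3/7 - 1/(-1 - 1*(-7)) = 3/7 - 1/(-1 + 7) = 3/7 - 1/6 = 3/7 - 1*⅙ = 3/7 - ⅙ = 11/42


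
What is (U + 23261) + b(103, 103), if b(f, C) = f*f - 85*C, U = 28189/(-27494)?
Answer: 690483621/27494 ≈ 25114.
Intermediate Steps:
U = -28189/27494 (U = 28189*(-1/27494) = -28189/27494 ≈ -1.0253)
b(f, C) = f² - 85*C
(U + 23261) + b(103, 103) = (-28189/27494 + 23261) + (103² - 85*103) = 639509745/27494 + (10609 - 8755) = 639509745/27494 + 1854 = 690483621/27494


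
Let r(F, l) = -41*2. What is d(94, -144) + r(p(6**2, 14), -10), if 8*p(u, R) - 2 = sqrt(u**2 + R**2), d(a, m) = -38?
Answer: -120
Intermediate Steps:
p(u, R) = 1/4 + sqrt(R**2 + u**2)/8 (p(u, R) = 1/4 + sqrt(u**2 + R**2)/8 = 1/4 + sqrt(R**2 + u**2)/8)
r(F, l) = -82
d(94, -144) + r(p(6**2, 14), -10) = -38 - 82 = -120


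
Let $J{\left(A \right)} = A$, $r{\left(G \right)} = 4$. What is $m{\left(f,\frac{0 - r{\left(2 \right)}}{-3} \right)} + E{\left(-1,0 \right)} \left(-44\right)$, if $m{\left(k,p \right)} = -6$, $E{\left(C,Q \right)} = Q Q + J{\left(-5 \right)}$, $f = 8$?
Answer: $214$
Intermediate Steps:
$E{\left(C,Q \right)} = -5 + Q^{2}$ ($E{\left(C,Q \right)} = Q Q - 5 = Q^{2} - 5 = -5 + Q^{2}$)
$m{\left(f,\frac{0 - r{\left(2 \right)}}{-3} \right)} + E{\left(-1,0 \right)} \left(-44\right) = -6 + \left(-5 + 0^{2}\right) \left(-44\right) = -6 + \left(-5 + 0\right) \left(-44\right) = -6 - -220 = -6 + 220 = 214$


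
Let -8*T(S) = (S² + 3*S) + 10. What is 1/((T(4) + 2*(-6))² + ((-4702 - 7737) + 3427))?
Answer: -16/139703 ≈ -0.00011453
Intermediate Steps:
T(S) = -5/4 - 3*S/8 - S²/8 (T(S) = -((S² + 3*S) + 10)/8 = -(10 + S² + 3*S)/8 = -5/4 - 3*S/8 - S²/8)
1/((T(4) + 2*(-6))² + ((-4702 - 7737) + 3427)) = 1/(((-5/4 - 3/8*4 - ⅛*4²) + 2*(-6))² + ((-4702 - 7737) + 3427)) = 1/(((-5/4 - 3/2 - ⅛*16) - 12)² + (-12439 + 3427)) = 1/(((-5/4 - 3/2 - 2) - 12)² - 9012) = 1/((-19/4 - 12)² - 9012) = 1/((-67/4)² - 9012) = 1/(4489/16 - 9012) = 1/(-139703/16) = -16/139703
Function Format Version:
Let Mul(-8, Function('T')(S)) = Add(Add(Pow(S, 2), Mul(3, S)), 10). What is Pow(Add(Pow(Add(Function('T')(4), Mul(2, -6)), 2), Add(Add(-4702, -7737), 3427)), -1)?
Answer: Rational(-16, 139703) ≈ -0.00011453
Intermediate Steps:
Function('T')(S) = Add(Rational(-5, 4), Mul(Rational(-3, 8), S), Mul(Rational(-1, 8), Pow(S, 2))) (Function('T')(S) = Mul(Rational(-1, 8), Add(Add(Pow(S, 2), Mul(3, S)), 10)) = Mul(Rational(-1, 8), Add(10, Pow(S, 2), Mul(3, S))) = Add(Rational(-5, 4), Mul(Rational(-3, 8), S), Mul(Rational(-1, 8), Pow(S, 2))))
Pow(Add(Pow(Add(Function('T')(4), Mul(2, -6)), 2), Add(Add(-4702, -7737), 3427)), -1) = Pow(Add(Pow(Add(Add(Rational(-5, 4), Mul(Rational(-3, 8), 4), Mul(Rational(-1, 8), Pow(4, 2))), Mul(2, -6)), 2), Add(Add(-4702, -7737), 3427)), -1) = Pow(Add(Pow(Add(Add(Rational(-5, 4), Rational(-3, 2), Mul(Rational(-1, 8), 16)), -12), 2), Add(-12439, 3427)), -1) = Pow(Add(Pow(Add(Add(Rational(-5, 4), Rational(-3, 2), -2), -12), 2), -9012), -1) = Pow(Add(Pow(Add(Rational(-19, 4), -12), 2), -9012), -1) = Pow(Add(Pow(Rational(-67, 4), 2), -9012), -1) = Pow(Add(Rational(4489, 16), -9012), -1) = Pow(Rational(-139703, 16), -1) = Rational(-16, 139703)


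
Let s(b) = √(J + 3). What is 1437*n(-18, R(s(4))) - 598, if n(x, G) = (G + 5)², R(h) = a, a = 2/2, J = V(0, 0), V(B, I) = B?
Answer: 51134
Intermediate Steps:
J = 0
a = 1 (a = 2*(½) = 1)
s(b) = √3 (s(b) = √(0 + 3) = √3)
R(h) = 1
n(x, G) = (5 + G)²
1437*n(-18, R(s(4))) - 598 = 1437*(5 + 1)² - 598 = 1437*6² - 598 = 1437*36 - 598 = 51732 - 598 = 51134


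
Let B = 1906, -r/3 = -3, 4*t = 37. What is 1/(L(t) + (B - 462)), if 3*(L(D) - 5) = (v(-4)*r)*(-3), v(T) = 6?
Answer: 1/1395 ≈ 0.00071685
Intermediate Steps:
t = 37/4 (t = (¼)*37 = 37/4 ≈ 9.2500)
r = 9 (r = -3*(-3) = 9)
L(D) = -49 (L(D) = 5 + ((6*9)*(-3))/3 = 5 + (54*(-3))/3 = 5 + (⅓)*(-162) = 5 - 54 = -49)
1/(L(t) + (B - 462)) = 1/(-49 + (1906 - 462)) = 1/(-49 + 1444) = 1/1395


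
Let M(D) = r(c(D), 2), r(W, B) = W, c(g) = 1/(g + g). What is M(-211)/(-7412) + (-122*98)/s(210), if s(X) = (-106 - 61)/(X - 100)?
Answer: 4113641618407/522353288 ≈ 7875.2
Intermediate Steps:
c(g) = 1/(2*g)
s(X) = -167/(-100 + X)
M(D) = 1/(2*D)
M(-211)/(-7412) + (-122*98)/s(210) = ((½)/(-211))/(-7412) + (-122*98)/((-167/(-100 + 210))) = ((½)*(-1/211))*(-1/7412) - 11956/((-167/110)) = -1/422*(-1/7412) - 11956/((-167*1/110)) = 1/3127864 - 11956/(-167/110) = 1/3127864 - 11956*(-110/167) = 1/3127864 + 1315160/167 = 4113641618407/522353288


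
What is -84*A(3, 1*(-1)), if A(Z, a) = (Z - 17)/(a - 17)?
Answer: -196/3 ≈ -65.333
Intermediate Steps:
A(Z, a) = (-17 + Z)/(-17 + a)
-84*A(3, 1*(-1)) = -84*(-17 + 3)/(-17 + 1*(-1)) = -84*(-14)/(-17 - 1) = -84*(-14)/(-18) = -(-14)*(-14)/3 = -84*7/9 = -196/3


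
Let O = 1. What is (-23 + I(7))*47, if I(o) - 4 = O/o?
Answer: -6204/7 ≈ -886.29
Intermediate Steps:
I(o) = 4 + 1/o
(-23 + I(7))*47 = (-23 + (4 + 1/7))*47 = (-23 + 29/7)*47 = -132/7*47 = -6204/7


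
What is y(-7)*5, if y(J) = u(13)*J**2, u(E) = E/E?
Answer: 245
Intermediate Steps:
u(E) = 1
y(J) = J**2 (y(J) = 1*J**2 = J**2)
y(-7)*5 = (-7)**2*5 = 49*5 = 245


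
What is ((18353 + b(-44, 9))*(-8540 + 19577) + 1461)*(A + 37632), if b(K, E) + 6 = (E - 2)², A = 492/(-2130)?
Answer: 2712442596162414/355 ≈ 7.6407e+12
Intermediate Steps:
A = -82/355 (A = 492*(-1/2130) = -82/355 ≈ -0.23099)
b(K, E) = -6 + (-2 + E)² (b(K, E) = -6 + (E - 2)² = -6 + (-2 + E)²)
((18353 + b(-44, 9))*(-8540 + 19577) + 1461)*(A + 37632) = ((18353 + (-6 + (-2 + 9)²))*(-8540 + 19577) + 1461)*(-82/355 + 37632) = ((18353 + (-6 + 7²))*11037 + 1461)*(13359278/355) = ((18353 + (-6 + 49))*11037 + 1461)*(13359278/355) = ((18353 + 43)*11037 + 1461)*(13359278/355) = (18396*11037 + 1461)*(13359278/355) = (203036652 + 1461)*(13359278/355) = 203038113*(13359278/355) = 2712442596162414/355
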